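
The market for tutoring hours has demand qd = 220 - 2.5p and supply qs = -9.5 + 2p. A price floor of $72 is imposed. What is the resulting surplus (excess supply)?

Surplus = 94.5

Equilibrium price would be p* = 51, so the floor at 72 binds.
At p = 72: qd = 40, qs = 134.5.
Surplus = 134.5 − 40 = 94.5.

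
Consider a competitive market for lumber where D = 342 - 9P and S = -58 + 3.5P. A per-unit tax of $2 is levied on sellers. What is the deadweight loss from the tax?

Pre-tax equilibrium: P* = 32, Q* = 54.
Tax on sellers shifts supply to S = -58 + 3.5(P − 2) = -65 + 3.5P.
342 - 9P = -65 + 3.5P gives buyer price Pb = 32.56; sellers receive Ps = 32.56 − 2 = 30.56.
New quantity: Q = 342 − 9(32.56) = 48.96.
DWL = ½ × 2 × (54 − 48.96) = 5.04.

Deadweight loss = 5.04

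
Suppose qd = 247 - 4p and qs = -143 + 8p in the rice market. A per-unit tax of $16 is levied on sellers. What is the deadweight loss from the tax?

Pre-tax equilibrium: p* = 32.5, q* = 117.
Tax on sellers shifts supply to qs = -143 + 8(p − 16) = -271 + 8p.
247 - 4p = -271 + 8p gives buyer price pb = 259/6; sellers receive ps = 259/6 − 16 = 163/6.
New quantity: q = 247 − 4(259/6) = 223/3.
DWL = ½ × 16 × (117 − 223/3) = 1024/3.

Deadweight loss = 1024/3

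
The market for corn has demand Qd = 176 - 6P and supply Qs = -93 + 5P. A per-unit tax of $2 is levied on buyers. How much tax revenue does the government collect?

Tax revenue = 524/11

Pre-tax equilibrium: P* = 269/11, Q* = 322/11.
Tax on buyers shifts demand to Qd = 176 − 6(P + 2) = 164 - 6P.
164 - 6P = -93 + 5P gives seller price Ps = 257/11; buyers pay Pb = 257/11 + 2 = 279/11.
New quantity: Q = 176 − 6(279/11) = 262/11.
Revenue = 2 × 262/11 = 524/11.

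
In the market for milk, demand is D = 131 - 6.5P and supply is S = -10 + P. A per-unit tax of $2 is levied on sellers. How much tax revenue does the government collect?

Pre-tax equilibrium: P* = 18.8, Q* = 8.8.
Tax on sellers shifts supply to S = -10 + 1(P − 2) = -12 + P.
131 - 6.5P = -12 + P gives buyer price Pb = 286/15; sellers receive Ps = 286/15 − 2 = 256/15.
New quantity: Q = 131 − 6.5(286/15) = 106/15.
Revenue = 2 × 106/15 = 212/15.

Tax revenue = 212/15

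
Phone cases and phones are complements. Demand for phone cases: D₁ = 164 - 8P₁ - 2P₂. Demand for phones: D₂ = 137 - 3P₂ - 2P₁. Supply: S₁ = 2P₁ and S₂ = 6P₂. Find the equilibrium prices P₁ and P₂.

Market 1: 164 - 8P₁ - 2P₂ = 2P₁ → 10P₁ + 2P₂ = 164.
Market 2: 9P₂ + 2P₁ = 137.
Eliminating P₂: 9×(1) − 2×(2) gives 86P₁ = 1202, so P₁ = 601/43.
Back-substitute into (2): P₂ = (137 − 2×601/43) / 9 = 521/43.

P₁ = 601/43, P₂ = 521/43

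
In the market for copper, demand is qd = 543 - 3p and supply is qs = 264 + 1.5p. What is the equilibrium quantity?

q* = 357

Set qd = qs: 543 - 3p = 264 + 1.5p.
279 = 4.5p, so p* = 62.
q* = 543 − 3(62) = 357.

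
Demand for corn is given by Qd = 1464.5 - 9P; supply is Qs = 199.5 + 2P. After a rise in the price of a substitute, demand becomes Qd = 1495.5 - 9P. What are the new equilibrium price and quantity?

Original equilibrium: P* = 115, Q* = 429.5.
New equilibrium: 1495.5 - 9P = 199.5 + 2P, so 1296 = 11P and P' = 1296/11; Q' = 1495.5 − 9(1296/11) = 9573/22.

P' = 1296/11, Q' = 9573/22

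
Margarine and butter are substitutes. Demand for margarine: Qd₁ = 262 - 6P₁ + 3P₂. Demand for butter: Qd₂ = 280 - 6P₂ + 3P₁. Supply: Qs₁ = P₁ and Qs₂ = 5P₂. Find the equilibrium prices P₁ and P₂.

Market 1: 262 - 6P₁ + 3P₂ = P₁ → 7P₁ - 3P₂ = 262.
Market 2: 11P₂ - 3P₁ = 280.
Eliminating P₂: 11×(1) + 3×(2) gives 68P₁ = 3722, so P₁ = 1861/34.
Back-substitute into (2): P₂ = (280 + 3×1861/34) / 11 = 1373/34.

P₁ = 1861/34, P₂ = 1373/34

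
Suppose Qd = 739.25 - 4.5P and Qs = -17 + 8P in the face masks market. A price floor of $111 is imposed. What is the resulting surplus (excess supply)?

Equilibrium price would be P* = 60.5, so the floor at 111 binds.
At P = 111: Qd = 239.75, Qs = 871.
Surplus = 871 − 239.75 = 631.25.

Surplus = 631.25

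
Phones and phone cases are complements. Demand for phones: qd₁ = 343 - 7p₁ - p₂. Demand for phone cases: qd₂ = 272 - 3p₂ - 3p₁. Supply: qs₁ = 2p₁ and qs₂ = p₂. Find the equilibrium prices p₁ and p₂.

Market 1: 343 - 7p₁ - p₂ = 2p₁ → 9p₁ + p₂ = 343.
Market 2: 4p₂ + 3p₁ = 272.
Eliminating p₂: 4×(1) − 1×(2) gives 33p₁ = 1100, so p₁ = 100/3.
Back-substitute into (2): p₂ = (272 − 3×100/3) / 4 = 43.

p₁ = 100/3, p₂ = 43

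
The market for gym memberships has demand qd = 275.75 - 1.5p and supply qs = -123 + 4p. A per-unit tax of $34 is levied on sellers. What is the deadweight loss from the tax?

Pre-tax equilibrium: p* = 72.5, q* = 167.
Tax on sellers shifts supply to qs = -123 + 4(p − 34) = -259 + 4p.
275.75 - 1.5p = -259 + 4p gives buyer price pb = 2139/22; sellers receive ps = 2139/22 − 34 = 1391/22.
New quantity: q = 275.75 − 1.5(2139/22) = 1429/11.
DWL = ½ × 34 × (167 − 1429/11) = 6936/11.

Deadweight loss = 6936/11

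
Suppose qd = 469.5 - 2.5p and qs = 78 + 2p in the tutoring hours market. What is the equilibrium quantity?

Set qd = qs: 469.5 - 2.5p = 78 + 2p.
391.5 = 4.5p, so p* = 87.
q* = 469.5 − 2.5(87) = 252.

q* = 252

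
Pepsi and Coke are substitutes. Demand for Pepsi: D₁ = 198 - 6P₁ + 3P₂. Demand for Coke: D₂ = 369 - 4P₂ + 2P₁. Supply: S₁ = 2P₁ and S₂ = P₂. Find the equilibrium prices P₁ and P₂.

Market 1: 198 - 6P₁ + 3P₂ = 2P₁ → 8P₁ - 3P₂ = 198.
Market 2: 5P₂ - 2P₁ = 369.
Eliminating P₂: 5×(1) + 3×(2) gives 34P₁ = 2097, so P₁ = 2097/34.
Back-substitute into (2): P₂ = (369 + 2×2097/34) / 5 = 1674/17.

P₁ = 2097/34, P₂ = 1674/17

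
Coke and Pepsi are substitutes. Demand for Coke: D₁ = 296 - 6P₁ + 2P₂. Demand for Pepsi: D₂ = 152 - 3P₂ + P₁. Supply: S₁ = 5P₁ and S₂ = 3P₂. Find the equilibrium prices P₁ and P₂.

Market 1: 296 - 6P₁ + 2P₂ = 5P₁ → 11P₁ - 2P₂ = 296.
Market 2: 6P₂ - P₁ = 152.
Eliminating P₂: 6×(1) + 2×(2) gives 64P₁ = 2080, so P₁ = 32.5.
Back-substitute into (2): P₂ = (152 + 1×32.5) / 6 = 30.75.

P₁ = 32.5, P₂ = 30.75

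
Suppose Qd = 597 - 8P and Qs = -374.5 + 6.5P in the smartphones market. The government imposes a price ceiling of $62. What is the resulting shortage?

Equilibrium price would be P* = 67, so the ceiling at 62 binds.
At P = 62: Qd = 597 − 8(62) = 101, Qs = -374.5 + 6.5(62) = 28.5.
Shortage = 101 − 28.5 = 72.5.

Shortage = 72.5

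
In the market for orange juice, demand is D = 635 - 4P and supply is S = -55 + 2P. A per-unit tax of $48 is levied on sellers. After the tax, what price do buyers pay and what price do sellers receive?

Buyers pay $131, sellers receive $83

Pre-tax equilibrium: P* = 115, Q* = 175.
Tax on sellers shifts supply to S = -55 + 2(P − 48) = -151 + 2P.
635 - 4P = -151 + 2P gives buyer price Pb = 131; sellers receive Ps = 131 − 48 = 83.
New quantity: Q = 635 − 4(131) = 111.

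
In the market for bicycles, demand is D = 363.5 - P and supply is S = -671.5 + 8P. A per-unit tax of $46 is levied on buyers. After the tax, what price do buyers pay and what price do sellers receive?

Buyers pay 1403/9, sellers receive 989/9

Pre-tax equilibrium: P* = 115, Q* = 248.5.
Tax on buyers shifts demand to D = 363.5 − 1(P + 46) = 317.5 - P.
317.5 - P = -671.5 + 8P gives seller price Ps = 989/9; buyers pay Pb = 989/9 + 46 = 1403/9.
New quantity: Q = 363.5 − 1(1403/9) = 3737/18.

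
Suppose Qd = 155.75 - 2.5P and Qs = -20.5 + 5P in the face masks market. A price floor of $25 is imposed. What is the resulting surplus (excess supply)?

Surplus = 11.25

Equilibrium price would be P* = 23.5, so the floor at 25 binds.
At P = 25: Qd = 93.25, Qs = 104.5.
Surplus = 104.5 − 93.25 = 11.25.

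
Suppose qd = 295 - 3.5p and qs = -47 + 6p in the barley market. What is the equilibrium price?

p* = 36

Set qd = qs: 295 - 3.5p = -47 + 6p.
342 = 9.5p, so p* = 36.
q* = 295 − 3.5(36) = 169.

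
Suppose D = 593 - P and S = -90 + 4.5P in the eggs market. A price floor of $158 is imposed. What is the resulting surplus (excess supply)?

Surplus = 186

Equilibrium price would be P* = 1366/11, so the floor at 158 binds.
At P = 158: D = 435, S = 621.
Surplus = 621 − 435 = 186.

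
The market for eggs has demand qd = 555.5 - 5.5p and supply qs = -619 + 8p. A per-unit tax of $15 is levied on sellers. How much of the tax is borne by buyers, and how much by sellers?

Buyers bear 80/9, sellers bear 55/9

Pre-tax equilibrium: p* = 87, q* = 77.
Tax on sellers shifts supply to qs = -619 + 8(p − 15) = -739 + 8p.
555.5 - 5.5p = -739 + 8p gives buyer price pb = 863/9; sellers receive ps = 863/9 − 15 = 728/9.
New quantity: q = 555.5 − 5.5(863/9) = 253/9.
Buyer burden = 863/9 − 87 = 80/9; seller burden = 87 − 728/9 = 55/9.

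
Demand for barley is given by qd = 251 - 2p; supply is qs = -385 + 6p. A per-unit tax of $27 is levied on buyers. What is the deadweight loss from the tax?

Deadweight loss = 546.75

Pre-tax equilibrium: p* = 79.5, q* = 92.
Tax on buyers shifts demand to qd = 251 − 2(p + 27) = 197 - 2p.
197 - 2p = -385 + 6p gives seller price ps = 72.75; buyers pay pb = 72.75 + 27 = 99.75.
New quantity: q = 251 − 2(99.75) = 51.5.
DWL = ½ × 27 × (92 − 51.5) = 546.75.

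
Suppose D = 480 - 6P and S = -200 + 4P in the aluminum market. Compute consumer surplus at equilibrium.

Equilibrium: 480 - 6P = -200 + 4P gives P* = 68, Q* = 72.
Demand choke price (D = 0): P = 80.
CS = ½(80 − 68)(72) = 432.

Consumer surplus = 432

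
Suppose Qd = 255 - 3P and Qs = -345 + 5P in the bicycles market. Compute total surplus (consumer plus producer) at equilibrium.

Total surplus = 240

Equilibrium: 255 - 3P = -345 + 5P gives P* = 75, Q* = 30.
Demand choke price: P = 85; supply starts at P = 69.
CS = ½(85 − 75)(30) = 150; PS = ½(75 − 69)(30) = 90.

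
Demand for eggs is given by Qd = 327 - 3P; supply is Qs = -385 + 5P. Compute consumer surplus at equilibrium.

Equilibrium: 327 - 3P = -385 + 5P gives P* = 89, Q* = 60.
Demand choke price (Qd = 0): P = 109.
CS = ½(109 − 89)(60) = 600.

Consumer surplus = 600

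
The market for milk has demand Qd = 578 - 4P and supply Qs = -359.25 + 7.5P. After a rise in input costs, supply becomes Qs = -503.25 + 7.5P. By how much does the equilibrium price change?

ΔP = 288/23

Original equilibrium: P* = 81.5, Q* = 252.
New equilibrium: 578 - 4P = -503.25 + 7.5P, so 1081.25 = 11.5P and P' = 4325/46; Q' = 578 − 4(4325/46) = 4644/23.
Change in price: 4325/46 − 81.5 = 288/23.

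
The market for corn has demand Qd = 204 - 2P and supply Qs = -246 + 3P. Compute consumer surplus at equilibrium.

Equilibrium: 204 - 2P = -246 + 3P gives P* = 90, Q* = 24.
Demand choke price (Qd = 0): P = 102.
CS = ½(102 − 90)(24) = 144.

Consumer surplus = 144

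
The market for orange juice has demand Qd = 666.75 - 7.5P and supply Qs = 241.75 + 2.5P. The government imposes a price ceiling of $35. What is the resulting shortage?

Equilibrium price would be P* = 42.5, so the ceiling at 35 binds.
At P = 35: Qd = 666.75 − 7.5(35) = 404.25, Qs = 241.75 + 2.5(35) = 329.25.
Shortage = 404.25 − 329.25 = 75.

Shortage = 75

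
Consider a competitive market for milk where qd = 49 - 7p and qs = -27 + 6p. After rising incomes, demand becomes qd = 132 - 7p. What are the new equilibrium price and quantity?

Original equilibrium: p* = 76/13, q* = 105/13.
New equilibrium: 132 - 7p = -27 + 6p, so 159 = 13p and p' = 159/13; q' = 132 − 7(159/13) = 603/13.

p' = 159/13, q' = 603/13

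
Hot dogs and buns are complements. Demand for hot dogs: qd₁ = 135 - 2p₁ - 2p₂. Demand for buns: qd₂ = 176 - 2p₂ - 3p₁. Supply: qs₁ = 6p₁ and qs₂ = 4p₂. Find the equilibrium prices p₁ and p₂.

Market 1: 135 - 2p₁ - 2p₂ = 6p₁ → 8p₁ + 2p₂ = 135.
Market 2: 6p₂ + 3p₁ = 176.
Eliminating p₂: 6×(1) − 2×(2) gives 42p₁ = 458, so p₁ = 229/21.
Back-substitute into (2): p₂ = (176 − 3×229/21) / 6 = 1003/42.

p₁ = 229/21, p₂ = 1003/42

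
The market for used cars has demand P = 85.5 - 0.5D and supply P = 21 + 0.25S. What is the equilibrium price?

Set the two price expressions equal: 85.5 - 0.5Q = 21 + 0.25Q.
64.5 = 0.75Q, so Q* = 86.
P* = 85.5 − (0.5)(86) = 42.5.

P* = 42.5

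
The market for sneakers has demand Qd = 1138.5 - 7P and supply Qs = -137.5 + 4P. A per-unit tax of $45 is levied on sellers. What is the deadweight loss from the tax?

Deadweight loss = 28350/11

Pre-tax equilibrium: P* = 116, Q* = 326.5.
Tax on sellers shifts supply to Qs = -137.5 + 4(P − 45) = -317.5 + 4P.
1138.5 - 7P = -317.5 + 4P gives buyer price Pb = 1456/11; sellers receive Ps = 1456/11 − 45 = 961/11.
New quantity: Q = 1138.5 − 7(1456/11) = 4663/22.
DWL = ½ × 45 × (326.5 − 4663/22) = 28350/11.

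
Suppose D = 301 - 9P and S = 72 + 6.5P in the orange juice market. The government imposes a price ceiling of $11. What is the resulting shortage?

Shortage = 58.5

Equilibrium price would be P* = 458/31, so the ceiling at 11 binds.
At P = 11: D = 301 − 9(11) = 202, S = 72 + 6.5(11) = 143.5.
Shortage = 202 − 143.5 = 58.5.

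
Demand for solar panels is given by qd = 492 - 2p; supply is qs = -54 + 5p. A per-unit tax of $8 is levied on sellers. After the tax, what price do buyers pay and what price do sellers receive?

Buyers pay 586/7, sellers receive 530/7

Pre-tax equilibrium: p* = 78, q* = 336.
Tax on sellers shifts supply to qs = -54 + 5(p − 8) = -94 + 5p.
492 - 2p = -94 + 5p gives buyer price pb = 586/7; sellers receive ps = 586/7 − 8 = 530/7.
New quantity: q = 492 − 2(586/7) = 2272/7.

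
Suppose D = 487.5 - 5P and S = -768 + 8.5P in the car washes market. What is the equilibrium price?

P* = 93

Set D = S: 487.5 - 5P = -768 + 8.5P.
1255.5 = 13.5P, so P* = 93.
Q* = 487.5 − 5(93) = 22.5.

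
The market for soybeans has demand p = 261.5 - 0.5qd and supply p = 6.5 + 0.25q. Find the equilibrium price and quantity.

Set the two price expressions equal: 261.5 - 0.5q = 6.5 + 0.25q.
255 = 0.75q, so q* = 340.
p* = 261.5 − (0.5)(340) = 91.5.

p* = 91.5, q* = 340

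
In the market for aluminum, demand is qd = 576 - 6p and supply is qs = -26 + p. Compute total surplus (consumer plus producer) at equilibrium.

Equilibrium: 576 - 6p = -26 + p gives p* = 86, q* = 60.
Demand choke price: p = 96; supply starts at p = 26.
CS = ½(96 − 86)(60) = 300; PS = ½(86 − 26)(60) = 1800.

Total surplus = 2100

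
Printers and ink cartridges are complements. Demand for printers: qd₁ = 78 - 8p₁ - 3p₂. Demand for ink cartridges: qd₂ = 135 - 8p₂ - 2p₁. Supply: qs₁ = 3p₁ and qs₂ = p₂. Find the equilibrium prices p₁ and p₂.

p₁ = 99/31, p₂ = 443/31

Market 1: 78 - 8p₁ - 3p₂ = 3p₁ → 11p₁ + 3p₂ = 78.
Market 2: 9p₂ + 2p₁ = 135.
Eliminating p₂: 9×(1) − 3×(2) gives 93p₁ = 297, so p₁ = 99/31.
Back-substitute into (2): p₂ = (135 − 2×99/31) / 9 = 443/31.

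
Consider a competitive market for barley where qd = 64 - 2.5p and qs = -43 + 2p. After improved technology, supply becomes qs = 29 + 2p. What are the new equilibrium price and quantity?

p' = 70/9, q' = 401/9

Original equilibrium: p* = 214/9, q* = 41/9.
New equilibrium: 64 - 2.5p = 29 + 2p, so 35 = 4.5p and p' = 70/9; q' = 64 − 2.5(70/9) = 401/9.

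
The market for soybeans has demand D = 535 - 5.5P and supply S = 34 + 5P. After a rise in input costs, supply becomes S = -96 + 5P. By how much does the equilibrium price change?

ΔP = 260/21

Original equilibrium: P* = 334/7, Q* = 1908/7.
New equilibrium: 535 - 5.5P = -96 + 5P, so 631 = 10.5P and P' = 1262/21; Q' = 535 − 5.5(1262/21) = 4294/21.
Change in price: 1262/21 − 334/7 = 260/21.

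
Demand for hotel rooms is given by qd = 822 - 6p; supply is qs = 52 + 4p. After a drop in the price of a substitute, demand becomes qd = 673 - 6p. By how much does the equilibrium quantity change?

Δq = -59.6

Original equilibrium: p* = 77, q* = 360.
New equilibrium: 673 - 6p = 52 + 4p, so 621 = 10p and p' = 62.1; q' = 673 − 6(62.1) = 300.4.
Change in quantity: 300.4 − 360 = -59.6.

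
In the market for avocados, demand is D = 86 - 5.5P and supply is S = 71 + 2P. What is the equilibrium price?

P* = 2

Set D = S: 86 - 5.5P = 71 + 2P.
15 = 7.5P, so P* = 2.
Q* = 86 − 5.5(2) = 75.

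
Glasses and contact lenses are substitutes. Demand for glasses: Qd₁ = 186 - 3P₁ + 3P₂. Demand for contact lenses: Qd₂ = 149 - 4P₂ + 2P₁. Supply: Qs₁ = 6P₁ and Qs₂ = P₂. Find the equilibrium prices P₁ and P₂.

Market 1: 186 - 3P₁ + 3P₂ = 6P₁ → 9P₁ - 3P₂ = 186.
Market 2: 5P₂ - 2P₁ = 149.
Eliminating P₂: 5×(1) + 3×(2) gives 39P₁ = 1377, so P₁ = 459/13.
Back-substitute into (2): P₂ = (149 + 2×459/13) / 5 = 571/13.

P₁ = 459/13, P₂ = 571/13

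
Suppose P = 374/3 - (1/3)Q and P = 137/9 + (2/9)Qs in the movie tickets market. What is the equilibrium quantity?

Set the two price expressions equal: 374/3 - (1/3)Q = 137/9 + (2/9)Q.
985/9 = (5/9)Q, so Q* = 197.
P* = 374/3 − (1/3)(197) = 59.

Q* = 197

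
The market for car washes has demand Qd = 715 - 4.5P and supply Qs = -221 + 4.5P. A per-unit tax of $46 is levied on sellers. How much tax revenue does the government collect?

Pre-tax equilibrium: P* = 104, Q* = 247.
Tax on sellers shifts supply to Qs = -221 + 4.5(P − 46) = -428 + 4.5P.
715 - 4.5P = -428 + 4.5P gives buyer price Pb = 127; sellers receive Ps = 127 − 46 = 81.
New quantity: Q = 715 − 4.5(127) = 143.5.
Revenue = 46 × 143.5 = 6601.

Tax revenue = 6601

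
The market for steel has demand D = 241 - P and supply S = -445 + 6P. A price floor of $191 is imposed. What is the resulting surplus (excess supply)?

Equilibrium price would be P* = 98, so the floor at 191 binds.
At P = 191: D = 50, S = 701.
Surplus = 701 − 50 = 651.

Surplus = 651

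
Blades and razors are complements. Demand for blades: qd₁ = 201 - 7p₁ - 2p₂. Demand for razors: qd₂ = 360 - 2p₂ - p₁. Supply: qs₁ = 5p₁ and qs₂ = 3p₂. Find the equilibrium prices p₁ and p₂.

p₁ = 285/58, p₂ = 4119/58

Market 1: 201 - 7p₁ - 2p₂ = 5p₁ → 12p₁ + 2p₂ = 201.
Market 2: 5p₂ + p₁ = 360.
Eliminating p₂: 5×(1) − 2×(2) gives 58p₁ = 285, so p₁ = 285/58.
Back-substitute into (2): p₂ = (360 − 1×285/58) / 5 = 4119/58.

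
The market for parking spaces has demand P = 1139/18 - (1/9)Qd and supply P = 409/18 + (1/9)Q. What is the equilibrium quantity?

Q* = 182.5

Set the two price expressions equal: 1139/18 - (1/9)Q = 409/18 + (1/9)Q.
365/9 = (2/9)Q, so Q* = 182.5.
P* = 1139/18 − (1/9)(182.5) = 43.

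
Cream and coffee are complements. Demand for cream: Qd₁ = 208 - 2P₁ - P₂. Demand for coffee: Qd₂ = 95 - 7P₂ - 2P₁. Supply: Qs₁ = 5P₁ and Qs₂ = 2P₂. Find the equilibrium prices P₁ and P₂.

P₁ = 1777/61, P₂ = 249/61

Market 1: 208 - 2P₁ - P₂ = 5P₁ → 7P₁ + P₂ = 208.
Market 2: 9P₂ + 2P₁ = 95.
Eliminating P₂: 9×(1) − 1×(2) gives 61P₁ = 1777, so P₁ = 1777/61.
Back-substitute into (2): P₂ = (95 − 2×1777/61) / 9 = 249/61.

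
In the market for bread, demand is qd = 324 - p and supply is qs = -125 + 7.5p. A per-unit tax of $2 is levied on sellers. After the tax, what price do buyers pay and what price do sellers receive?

Buyers pay 928/17, sellers receive 894/17

Pre-tax equilibrium: p* = 898/17, q* = 4610/17.
Tax on sellers shifts supply to qs = -125 + 7.5(p − 2) = -140 + 7.5p.
324 - p = -140 + 7.5p gives buyer price pb = 928/17; sellers receive ps = 928/17 − 2 = 894/17.
New quantity: q = 324 − 1(928/17) = 4580/17.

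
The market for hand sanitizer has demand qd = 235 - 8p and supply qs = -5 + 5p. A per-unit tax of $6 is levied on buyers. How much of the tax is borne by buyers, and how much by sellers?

Buyers bear 30/13, sellers bear 48/13

Pre-tax equilibrium: p* = 240/13, q* = 1135/13.
Tax on buyers shifts demand to qd = 235 − 8(p + 6) = 187 - 8p.
187 - 8p = -5 + 5p gives seller price ps = 192/13; buyers pay pb = 192/13 + 6 = 270/13.
New quantity: q = 235 − 8(270/13) = 895/13.
Buyer burden = 270/13 − 240/13 = 30/13; seller burden = 240/13 − 192/13 = 48/13.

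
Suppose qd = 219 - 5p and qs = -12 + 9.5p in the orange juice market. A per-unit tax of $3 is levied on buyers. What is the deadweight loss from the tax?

Pre-tax equilibrium: p* = 462/29, q* = 4041/29.
Tax on buyers shifts demand to qd = 219 − 5(p + 3) = 204 - 5p.
204 - 5p = -12 + 9.5p gives seller price ps = 432/29; buyers pay pb = 432/29 + 3 = 519/29.
New quantity: q = 219 − 5(519/29) = 3756/29.
DWL = ½ × 3 × (4041/29 − 3756/29) = 855/58.

Deadweight loss = 855/58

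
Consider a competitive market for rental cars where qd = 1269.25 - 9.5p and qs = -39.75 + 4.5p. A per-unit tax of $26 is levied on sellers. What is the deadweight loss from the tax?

Pre-tax equilibrium: p* = 93.5, q* = 381.
Tax on sellers shifts supply to qs = -39.75 + 4.5(p − 26) = -156.75 + 4.5p.
1269.25 - 9.5p = -156.75 + 4.5p gives buyer price pb = 713/7; sellers receive ps = 713/7 − 26 = 531/7.
New quantity: q = 1269.25 − 9.5(713/7) = 8445/28.
DWL = ½ × 26 × (381 − 8445/28) = 28899/28.

Deadweight loss = 28899/28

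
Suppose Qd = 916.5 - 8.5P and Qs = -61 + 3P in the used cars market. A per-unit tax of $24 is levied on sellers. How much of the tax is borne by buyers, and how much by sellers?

Buyers bear 144/23, sellers bear 408/23

Pre-tax equilibrium: P* = 85, Q* = 194.
Tax on sellers shifts supply to Qs = -61 + 3(P − 24) = -133 + 3P.
916.5 - 8.5P = -133 + 3P gives buyer price Pb = 2099/23; sellers receive Ps = 2099/23 − 24 = 1547/23.
New quantity: Q = 916.5 − 8.5(2099/23) = 3238/23.
Buyer burden = 2099/23 − 85 = 144/23; seller burden = 85 − 1547/23 = 408/23.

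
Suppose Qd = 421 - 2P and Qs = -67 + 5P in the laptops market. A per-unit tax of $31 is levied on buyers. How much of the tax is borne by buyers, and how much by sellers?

Buyers bear 155/7, sellers bear 62/7

Pre-tax equilibrium: P* = 488/7, Q* = 1971/7.
Tax on buyers shifts demand to Qd = 421 − 2(P + 31) = 359 - 2P.
359 - 2P = -67 + 5P gives seller price Ps = 426/7; buyers pay Pb = 426/7 + 31 = 643/7.
New quantity: Q = 421 − 2(643/7) = 1661/7.
Buyer burden = 643/7 − 488/7 = 155/7; seller burden = 488/7 − 426/7 = 62/7.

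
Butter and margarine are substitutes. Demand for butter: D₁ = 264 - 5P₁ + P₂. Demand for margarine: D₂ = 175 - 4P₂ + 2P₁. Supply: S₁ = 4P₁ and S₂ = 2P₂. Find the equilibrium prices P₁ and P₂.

Market 1: 264 - 5P₁ + P₂ = 4P₁ → 9P₁ - P₂ = 264.
Market 2: 6P₂ - 2P₁ = 175.
Eliminating P₂: 6×(1) + 1×(2) gives 52P₁ = 1759, so P₁ = 1759/52.
Back-substitute into (2): P₂ = (175 + 2×1759/52) / 6 = 2103/52.

P₁ = 1759/52, P₂ = 2103/52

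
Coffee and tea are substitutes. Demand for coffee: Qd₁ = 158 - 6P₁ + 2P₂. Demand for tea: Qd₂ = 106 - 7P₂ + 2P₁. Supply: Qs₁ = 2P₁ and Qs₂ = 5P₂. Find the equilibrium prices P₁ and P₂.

Market 1: 158 - 6P₁ + 2P₂ = 2P₁ → 8P₁ - 2P₂ = 158.
Market 2: 12P₂ - 2P₁ = 106.
Eliminating P₂: 12×(1) + 2×(2) gives 92P₁ = 2108, so P₁ = 527/23.
Back-substitute into (2): P₂ = (106 + 2×527/23) / 12 = 291/23.

P₁ = 527/23, P₂ = 291/23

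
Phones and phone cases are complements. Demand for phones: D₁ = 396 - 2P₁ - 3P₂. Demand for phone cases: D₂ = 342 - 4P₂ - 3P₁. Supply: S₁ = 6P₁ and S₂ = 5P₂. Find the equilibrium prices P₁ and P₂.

Market 1: 396 - 2P₁ - 3P₂ = 6P₁ → 8P₁ + 3P₂ = 396.
Market 2: 9P₂ + 3P₁ = 342.
Eliminating P₂: 9×(1) − 3×(2) gives 63P₁ = 2538, so P₁ = 282/7.
Back-substitute into (2): P₂ = (342 − 3×282/7) / 9 = 172/7.

P₁ = 282/7, P₂ = 172/7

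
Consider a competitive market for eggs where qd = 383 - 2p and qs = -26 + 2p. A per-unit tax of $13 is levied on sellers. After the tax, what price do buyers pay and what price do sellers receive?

Pre-tax equilibrium: p* = 102.25, q* = 178.5.
Tax on sellers shifts supply to qs = -26 + 2(p − 13) = -52 + 2p.
383 - 2p = -52 + 2p gives buyer price pb = 108.75; sellers receive ps = 108.75 − 13 = 95.75.
New quantity: q = 383 − 2(108.75) = 165.5.

Buyers pay $108.75, sellers receive $95.75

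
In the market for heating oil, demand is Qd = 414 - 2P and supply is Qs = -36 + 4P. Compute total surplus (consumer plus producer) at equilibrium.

Total surplus = 26136

Equilibrium: 414 - 2P = -36 + 4P gives P* = 75, Q* = 264.
Demand choke price: P = 207; supply starts at P = 9.
CS = ½(207 − 75)(264) = 17424; PS = ½(75 − 9)(264) = 8712.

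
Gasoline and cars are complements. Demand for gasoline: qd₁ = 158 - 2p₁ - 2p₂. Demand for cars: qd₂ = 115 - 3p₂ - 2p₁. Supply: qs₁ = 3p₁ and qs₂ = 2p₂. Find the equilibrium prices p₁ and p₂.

Market 1: 158 - 2p₁ - 2p₂ = 3p₁ → 5p₁ + 2p₂ = 158.
Market 2: 5p₂ + 2p₁ = 115.
Eliminating p₂: 5×(1) − 2×(2) gives 21p₁ = 560, so p₁ = 80/3.
Back-substitute into (2): p₂ = (115 − 2×80/3) / 5 = 37/3.

p₁ = 80/3, p₂ = 37/3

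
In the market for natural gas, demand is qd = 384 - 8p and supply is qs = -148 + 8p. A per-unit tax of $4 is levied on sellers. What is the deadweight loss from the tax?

Pre-tax equilibrium: p* = 33.25, q* = 118.
Tax on sellers shifts supply to qs = -148 + 8(p − 4) = -180 + 8p.
384 - 8p = -180 + 8p gives buyer price pb = 35.25; sellers receive ps = 35.25 − 4 = 31.25.
New quantity: q = 384 − 8(35.25) = 102.
DWL = ½ × 4 × (118 − 102) = 32.

Deadweight loss = 32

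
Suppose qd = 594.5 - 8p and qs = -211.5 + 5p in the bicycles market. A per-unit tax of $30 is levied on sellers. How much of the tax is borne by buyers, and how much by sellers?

Pre-tax equilibrium: p* = 62, q* = 98.5.
Tax on sellers shifts supply to qs = -211.5 + 5(p − 30) = -361.5 + 5p.
594.5 - 8p = -361.5 + 5p gives buyer price pb = 956/13; sellers receive ps = 956/13 − 30 = 566/13.
New quantity: q = 594.5 − 8(956/13) = 161/26.
Buyer burden = 956/13 − 62 = 150/13; seller burden = 62 − 566/13 = 240/13.

Buyers bear 150/13, sellers bear 240/13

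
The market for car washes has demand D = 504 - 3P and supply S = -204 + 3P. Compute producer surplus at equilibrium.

Producer surplus = 3750

Equilibrium: 504 - 3P = -204 + 3P gives P* = 118, Q* = 150.
Supply starts at P = 68 (where S = 0).
PS = ½(118 − 68)(150) = 3750.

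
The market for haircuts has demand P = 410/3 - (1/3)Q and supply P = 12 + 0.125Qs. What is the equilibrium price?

Set the two price expressions equal: 410/3 - (1/3)Q = 12 + 0.125Q.
374/3 = (11/24)Q, so Q* = 272.
P* = 410/3 − (1/3)(272) = 46.

P* = 46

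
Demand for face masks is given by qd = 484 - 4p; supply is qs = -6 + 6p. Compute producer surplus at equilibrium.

Equilibrium: 484 - 4p = -6 + 6p gives p* = 49, q* = 288.
Supply starts at p = 1 (where qs = 0).
PS = ½(49 − 1)(288) = 6912.

Producer surplus = 6912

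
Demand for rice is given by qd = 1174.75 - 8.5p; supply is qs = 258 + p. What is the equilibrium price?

p* = 96.5

Set qd = qs: 1174.75 - 8.5p = 258 + p.
916.75 = 9.5p, so p* = 96.5.
q* = 1174.75 − 8.5(96.5) = 354.5.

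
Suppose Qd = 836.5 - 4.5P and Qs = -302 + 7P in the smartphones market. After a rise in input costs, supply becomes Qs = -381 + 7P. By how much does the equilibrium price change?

Original equilibrium: P* = 99, Q* = 391.
New equilibrium: 836.5 - 4.5P = -381 + 7P, so 1217.5 = 11.5P and P' = 2435/23; Q' = 836.5 − 4.5(2435/23) = 8282/23.
Change in price: 2435/23 − 99 = 158/23.

ΔP = 158/23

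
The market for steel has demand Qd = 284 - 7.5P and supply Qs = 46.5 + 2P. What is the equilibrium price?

P* = 25

Set Qd = Qs: 284 - 7.5P = 46.5 + 2P.
237.5 = 9.5P, so P* = 25.
Q* = 284 − 7.5(25) = 96.5.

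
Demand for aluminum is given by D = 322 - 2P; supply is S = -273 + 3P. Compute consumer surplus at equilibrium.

Equilibrium: 322 - 2P = -273 + 3P gives P* = 119, Q* = 84.
Demand choke price (D = 0): P = 161.
CS = ½(161 − 119)(84) = 1764.

Consumer surplus = 1764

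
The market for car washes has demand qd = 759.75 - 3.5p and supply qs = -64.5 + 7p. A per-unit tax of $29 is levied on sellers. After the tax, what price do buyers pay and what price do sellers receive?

Pre-tax equilibrium: p* = 78.5, q* = 485.
Tax on sellers shifts supply to qs = -64.5 + 7(p − 29) = -267.5 + 7p.
759.75 - 3.5p = -267.5 + 7p gives buyer price pb = 587/6; sellers receive ps = 587/6 − 29 = 413/6.
New quantity: q = 759.75 − 3.5(587/6) = 1252/3.

Buyers pay 587/6, sellers receive 413/6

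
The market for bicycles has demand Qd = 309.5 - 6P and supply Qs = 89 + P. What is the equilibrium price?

Set Qd = Qs: 309.5 - 6P = 89 + P.
220.5 = 7P, so P* = 31.5.
Q* = 309.5 − 6(31.5) = 120.5.

P* = 31.5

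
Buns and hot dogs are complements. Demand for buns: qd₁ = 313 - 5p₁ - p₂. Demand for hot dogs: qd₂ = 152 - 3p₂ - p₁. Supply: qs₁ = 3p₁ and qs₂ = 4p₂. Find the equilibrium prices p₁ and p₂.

p₁ = 2039/55, p₂ = 903/55

Market 1: 313 - 5p₁ - p₂ = 3p₁ → 8p₁ + p₂ = 313.
Market 2: 7p₂ + p₁ = 152.
Eliminating p₂: 7×(1) − 1×(2) gives 55p₁ = 2039, so p₁ = 2039/55.
Back-substitute into (2): p₂ = (152 − 1×2039/55) / 7 = 903/55.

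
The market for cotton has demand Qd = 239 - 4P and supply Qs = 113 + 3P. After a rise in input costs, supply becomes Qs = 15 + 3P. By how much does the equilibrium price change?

ΔP = 14

Original equilibrium: P* = 18, Q* = 167.
New equilibrium: 239 - 4P = 15 + 3P, so 224 = 7P and P' = 32; Q' = 239 − 4(32) = 111.
Change in price: 32 − 18 = 14.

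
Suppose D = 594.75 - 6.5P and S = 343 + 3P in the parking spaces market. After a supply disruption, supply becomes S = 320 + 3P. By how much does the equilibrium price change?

ΔP = 46/19

Original equilibrium: P* = 26.5, Q* = 422.5.
New equilibrium: 594.75 - 6.5P = 320 + 3P, so 274.75 = 9.5P and P' = 1099/38; Q' = 594.75 − 6.5(1099/38) = 15457/38.
Change in price: 1099/38 − 26.5 = 46/19.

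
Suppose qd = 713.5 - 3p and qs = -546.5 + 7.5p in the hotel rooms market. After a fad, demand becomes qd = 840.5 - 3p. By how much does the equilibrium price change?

Δp = 254/21

Original equilibrium: p* = 120, q* = 353.5.
New equilibrium: 840.5 - 3p = -546.5 + 7.5p, so 1387 = 10.5p and p' = 2774/21; q' = 840.5 − 3(2774/21) = 6219/14.
Change in price: 2774/21 − 120 = 254/21.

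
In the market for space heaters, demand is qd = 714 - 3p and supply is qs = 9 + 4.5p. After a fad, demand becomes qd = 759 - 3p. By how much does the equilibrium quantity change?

Δq = 27

Original equilibrium: p* = 94, q* = 432.
New equilibrium: 759 - 3p = 9 + 4.5p, so 750 = 7.5p and p' = 100; q' = 759 − 3(100) = 459.
Change in quantity: 459 − 432 = 27.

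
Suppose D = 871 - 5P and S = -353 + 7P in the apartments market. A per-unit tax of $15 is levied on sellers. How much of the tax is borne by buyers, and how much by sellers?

Pre-tax equilibrium: P* = 102, Q* = 361.
Tax on sellers shifts supply to S = -353 + 7(P − 15) = -458 + 7P.
871 - 5P = -458 + 7P gives buyer price Pb = 110.75; sellers receive Ps = 110.75 − 15 = 95.75.
New quantity: Q = 871 − 5(110.75) = 317.25.
Buyer burden = 110.75 − 102 = 8.75; seller burden = 102 − 95.75 = 6.25.

Buyers bear $8.75, sellers bear $6.25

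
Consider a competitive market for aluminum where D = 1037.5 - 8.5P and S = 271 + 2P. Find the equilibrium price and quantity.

P* = 73, Q* = 417

Set D = S: 1037.5 - 8.5P = 271 + 2P.
766.5 = 10.5P, so P* = 73.
Q* = 1037.5 − 8.5(73) = 417.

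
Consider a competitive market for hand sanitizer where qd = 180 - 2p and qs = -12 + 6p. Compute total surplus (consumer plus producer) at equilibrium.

Total surplus = 5808

Equilibrium: 180 - 2p = -12 + 6p gives p* = 24, q* = 132.
Demand choke price: p = 90; supply starts at p = 2.
CS = ½(90 − 24)(132) = 4356; PS = ½(24 − 2)(132) = 1452.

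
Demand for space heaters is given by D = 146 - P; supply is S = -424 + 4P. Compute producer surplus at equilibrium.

Equilibrium: 146 - P = -424 + 4P gives P* = 114, Q* = 32.
Supply starts at P = 106 (where S = 0).
PS = ½(114 − 106)(32) = 128.

Producer surplus = 128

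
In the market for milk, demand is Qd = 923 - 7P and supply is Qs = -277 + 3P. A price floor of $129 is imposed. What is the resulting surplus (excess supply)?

Equilibrium price would be P* = 120, so the floor at 129 binds.
At P = 129: Qd = 20, Qs = 110.
Surplus = 110 − 20 = 90.

Surplus = 90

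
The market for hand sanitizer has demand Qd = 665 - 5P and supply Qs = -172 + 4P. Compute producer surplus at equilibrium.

Equilibrium: 665 - 5P = -172 + 4P gives P* = 93, Q* = 200.
Supply starts at P = 43 (where Qs = 0).
PS = ½(93 − 43)(200) = 5000.

Producer surplus = 5000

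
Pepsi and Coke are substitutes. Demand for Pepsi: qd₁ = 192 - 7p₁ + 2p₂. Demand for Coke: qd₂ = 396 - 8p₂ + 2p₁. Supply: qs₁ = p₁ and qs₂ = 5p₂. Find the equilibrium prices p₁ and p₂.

Market 1: 192 - 7p₁ + 2p₂ = p₁ → 8p₁ - 2p₂ = 192.
Market 2: 13p₂ - 2p₁ = 396.
Eliminating p₂: 13×(1) + 2×(2) gives 100p₁ = 3288, so p₁ = 32.88.
Back-substitute into (2): p₂ = (396 + 2×32.88) / 13 = 35.52.

p₁ = 32.88, p₂ = 35.52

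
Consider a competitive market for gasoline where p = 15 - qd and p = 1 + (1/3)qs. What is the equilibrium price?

Set the two price expressions equal: 15 - q = 1 + (1/3)q.
14 = (4/3)q, so q* = 10.5.
p* = 15 − (1)(10.5) = 4.5.

p* = 4.5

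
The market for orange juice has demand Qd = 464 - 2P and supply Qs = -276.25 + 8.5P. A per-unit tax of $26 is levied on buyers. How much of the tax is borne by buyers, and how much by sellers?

Pre-tax equilibrium: P* = 70.5, Q* = 323.
Tax on buyers shifts demand to Qd = 464 − 2(P + 26) = 412 - 2P.
412 - 2P = -276.25 + 8.5P gives seller price Ps = 2753/42; buyers pay Pb = 2753/42 + 26 = 3845/42.
New quantity: Q = 464 − 2(3845/42) = 5899/21.
Buyer burden = 3845/42 − 70.5 = 442/21; seller burden = 70.5 − 2753/42 = 104/21.

Buyers bear 442/21, sellers bear 104/21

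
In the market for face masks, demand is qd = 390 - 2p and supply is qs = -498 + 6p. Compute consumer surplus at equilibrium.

Consumer surplus = 7056

Equilibrium: 390 - 2p = -498 + 6p gives p* = 111, q* = 168.
Demand choke price (qd = 0): p = 195.
CS = ½(195 − 111)(168) = 7056.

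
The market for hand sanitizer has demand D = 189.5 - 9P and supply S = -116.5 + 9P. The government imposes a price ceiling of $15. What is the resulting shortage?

Equilibrium price would be P* = 17, so the ceiling at 15 binds.
At P = 15: D = 189.5 − 9(15) = 54.5, S = -116.5 + 9(15) = 18.5.
Shortage = 54.5 − 18.5 = 36.

Shortage = 36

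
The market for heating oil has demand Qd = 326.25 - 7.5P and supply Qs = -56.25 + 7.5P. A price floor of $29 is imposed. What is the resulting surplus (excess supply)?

Surplus = 52.5

Equilibrium price would be P* = 25.5, so the floor at 29 binds.
At P = 29: Qd = 108.75, Qs = 161.25.
Surplus = 161.25 − 108.75 = 52.5.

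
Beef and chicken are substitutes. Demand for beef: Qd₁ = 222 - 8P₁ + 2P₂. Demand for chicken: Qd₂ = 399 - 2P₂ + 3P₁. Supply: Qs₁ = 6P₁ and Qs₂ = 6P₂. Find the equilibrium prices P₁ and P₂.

Market 1: 222 - 8P₁ + 2P₂ = 6P₁ → 14P₁ - 2P₂ = 222.
Market 2: 8P₂ - 3P₁ = 399.
Eliminating P₂: 8×(1) + 2×(2) gives 106P₁ = 2574, so P₁ = 1287/53.
Back-substitute into (2): P₂ = (399 + 3×1287/53) / 8 = 3126/53.

P₁ = 1287/53, P₂ = 3126/53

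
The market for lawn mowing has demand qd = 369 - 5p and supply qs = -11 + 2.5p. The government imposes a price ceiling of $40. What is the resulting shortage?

Shortage = 80

Equilibrium price would be p* = 152/3, so the ceiling at 40 binds.
At p = 40: qd = 369 − 5(40) = 169, qs = -11 + 2.5(40) = 89.
Shortage = 169 − 89 = 80.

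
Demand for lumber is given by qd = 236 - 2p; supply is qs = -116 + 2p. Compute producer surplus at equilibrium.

Equilibrium: 236 - 2p = -116 + 2p gives p* = 88, q* = 60.
Supply starts at p = 58 (where qs = 0).
PS = ½(88 − 58)(60) = 900.

Producer surplus = 900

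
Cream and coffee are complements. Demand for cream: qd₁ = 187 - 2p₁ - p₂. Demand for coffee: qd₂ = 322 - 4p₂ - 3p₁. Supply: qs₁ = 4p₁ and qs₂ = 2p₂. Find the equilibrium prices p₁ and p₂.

Market 1: 187 - 2p₁ - p₂ = 4p₁ → 6p₁ + p₂ = 187.
Market 2: 6p₂ + 3p₁ = 322.
Eliminating p₂: 6×(1) − 1×(2) gives 33p₁ = 800, so p₁ = 800/33.
Back-substitute into (2): p₂ = (322 − 3×800/33) / 6 = 457/11.

p₁ = 800/33, p₂ = 457/11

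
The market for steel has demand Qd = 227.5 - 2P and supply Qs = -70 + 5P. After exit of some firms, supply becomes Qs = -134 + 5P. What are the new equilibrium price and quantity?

P' = 723/14, Q' = 1739/14

Original equilibrium: P* = 42.5, Q* = 142.5.
New equilibrium: 227.5 - 2P = -134 + 5P, so 361.5 = 7P and P' = 723/14; Q' = 227.5 − 2(723/14) = 1739/14.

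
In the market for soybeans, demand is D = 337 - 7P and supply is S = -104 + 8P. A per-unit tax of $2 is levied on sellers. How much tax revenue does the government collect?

Pre-tax equilibrium: P* = 29.4, Q* = 131.2.
Tax on sellers shifts supply to S = -104 + 8(P − 2) = -120 + 8P.
337 - 7P = -120 + 8P gives buyer price Pb = 457/15; sellers receive Ps = 457/15 − 2 = 427/15.
New quantity: Q = 337 − 7(457/15) = 1856/15.
Revenue = 2 × 1856/15 = 3712/15.

Tax revenue = 3712/15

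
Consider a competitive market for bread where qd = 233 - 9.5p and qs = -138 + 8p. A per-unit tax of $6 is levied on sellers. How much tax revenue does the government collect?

Tax revenue = 1164/35

Pre-tax equilibrium: p* = 21.2, q* = 31.6.
Tax on sellers shifts supply to qs = -138 + 8(p − 6) = -186 + 8p.
233 - 9.5p = -186 + 8p gives buyer price pb = 838/35; sellers receive ps = 838/35 − 6 = 628/35.
New quantity: q = 233 − 9.5(838/35) = 194/35.
Revenue = 6 × 194/35 = 1164/35.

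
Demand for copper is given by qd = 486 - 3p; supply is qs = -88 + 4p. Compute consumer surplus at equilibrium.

Consumer surplus = 9600

Equilibrium: 486 - 3p = -88 + 4p gives p* = 82, q* = 240.
Demand choke price (qd = 0): p = 162.
CS = ½(162 − 82)(240) = 9600.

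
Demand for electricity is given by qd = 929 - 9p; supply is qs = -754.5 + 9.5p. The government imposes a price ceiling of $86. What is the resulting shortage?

Shortage = 92.5

Equilibrium price would be p* = 91, so the ceiling at 86 binds.
At p = 86: qd = 929 − 9(86) = 155, qs = -754.5 + 9.5(86) = 62.5.
Shortage = 155 − 62.5 = 92.5.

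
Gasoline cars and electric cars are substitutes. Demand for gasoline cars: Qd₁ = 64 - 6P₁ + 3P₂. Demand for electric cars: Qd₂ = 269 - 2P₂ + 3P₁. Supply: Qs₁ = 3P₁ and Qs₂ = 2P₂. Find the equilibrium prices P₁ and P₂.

Market 1: 64 - 6P₁ + 3P₂ = 3P₁ → 9P₁ - 3P₂ = 64.
Market 2: 4P₂ - 3P₁ = 269.
Eliminating P₂: 4×(1) + 3×(2) gives 27P₁ = 1063, so P₁ = 1063/27.
Back-substitute into (2): P₂ = (269 + 3×1063/27) / 4 = 871/9.

P₁ = 1063/27, P₂ = 871/9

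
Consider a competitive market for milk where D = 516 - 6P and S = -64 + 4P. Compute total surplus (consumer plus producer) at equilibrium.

Total surplus = 5880

Equilibrium: 516 - 6P = -64 + 4P gives P* = 58, Q* = 168.
Demand choke price: P = 86; supply starts at P = 16.
CS = ½(86 − 58)(168) = 2352; PS = ½(58 − 16)(168) = 3528.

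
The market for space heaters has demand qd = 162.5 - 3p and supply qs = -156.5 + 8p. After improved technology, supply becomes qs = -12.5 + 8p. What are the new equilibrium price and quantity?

p' = 175/11, q' = 2525/22

Original equilibrium: p* = 29, q* = 75.5.
New equilibrium: 162.5 - 3p = -12.5 + 8p, so 175 = 11p and p' = 175/11; q' = 162.5 − 3(175/11) = 2525/22.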